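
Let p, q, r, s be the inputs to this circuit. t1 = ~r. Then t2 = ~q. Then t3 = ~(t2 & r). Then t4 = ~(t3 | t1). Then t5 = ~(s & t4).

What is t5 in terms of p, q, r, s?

t1 = ~r
t2 = ~q
t3 = ~(t2 & r) = ~(~q & r)
t4 = ~(t3 | t1) = ~((~(~q & r)) | ~r)
t5 = ~(s & t4) = ~(s & (~((~(~q & r)) | ~r)))

~(s & (~((~(~q & r)) | ~r)))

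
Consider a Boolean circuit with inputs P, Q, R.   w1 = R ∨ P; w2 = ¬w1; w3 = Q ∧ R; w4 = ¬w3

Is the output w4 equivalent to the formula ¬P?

w3 = Q ∧ R
w4 = ¬w3 = ¬(Q ∧ R)
At P=0, Q=1, R=1: circuit gives 0, formula gives 1.

No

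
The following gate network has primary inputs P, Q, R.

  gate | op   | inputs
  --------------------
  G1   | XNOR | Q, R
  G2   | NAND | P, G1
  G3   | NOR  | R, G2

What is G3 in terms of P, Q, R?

R NOR (P NAND (Q XNOR R))

G1 = Q XNOR R
G2 = P NAND G1 = P NAND (Q XNOR R)
G3 = R NOR G2 = R NOR (P NAND (Q XNOR R))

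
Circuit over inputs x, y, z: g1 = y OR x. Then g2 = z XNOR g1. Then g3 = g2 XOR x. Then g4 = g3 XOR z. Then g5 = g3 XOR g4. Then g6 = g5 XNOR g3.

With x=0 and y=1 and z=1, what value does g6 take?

g1 = 1 OR 0 = 1
g2 = 1 XNOR 1 = 1
g3 = 1 XOR 0 = 1
g4 = 1 XOR 1 = 0
g5 = 1 XOR 0 = 1
g6 = 1 XNOR 1 = 1

1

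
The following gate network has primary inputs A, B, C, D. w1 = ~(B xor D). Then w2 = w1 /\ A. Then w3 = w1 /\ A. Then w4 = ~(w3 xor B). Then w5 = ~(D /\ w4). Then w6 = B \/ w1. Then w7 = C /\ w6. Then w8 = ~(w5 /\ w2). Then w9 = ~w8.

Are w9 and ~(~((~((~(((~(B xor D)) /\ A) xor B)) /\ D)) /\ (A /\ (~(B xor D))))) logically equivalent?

w1 = ~(B xor D)
w2 = w1 /\ A = (~(B xor D)) /\ A
w3 = w1 /\ A = (~(B xor D)) /\ A
w4 = ~(w3 xor B) = ~(((~(B xor D)) /\ A) xor B)
w5 = ~(D /\ w4) = ~(D /\ (~(((~(B xor D)) /\ A) xor B)))
w8 = ~(w5 /\ w2) = ~((~(D /\ (~(((~(B xor D)) /\ A) xor B)))) /\ ((~(B xor D)) /\ A))
w9 = ~w8 = ~(~((~(D /\ (~(((~(B xor D)) /\ A) xor B)))) /\ ((~(B xor D)) /\ A)))
At A=0, B=0, C=0, D=0: circuit gives 0, formula gives 0.
At A=1, B=0, C=0, D=0: circuit gives 1, formula gives 1.
Agrees on all 16 inputs.

Yes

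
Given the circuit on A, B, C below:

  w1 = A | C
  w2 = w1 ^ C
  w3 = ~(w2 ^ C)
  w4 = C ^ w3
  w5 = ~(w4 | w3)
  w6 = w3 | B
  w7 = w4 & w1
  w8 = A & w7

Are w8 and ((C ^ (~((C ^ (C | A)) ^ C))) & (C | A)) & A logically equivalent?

w1 = A | C
w2 = w1 ^ C = (A | C) ^ C
w3 = ~(w2 ^ C) = ~(((A | C) ^ C) ^ C)
w4 = C ^ w3 = C ^ (~(((A | C) ^ C) ^ C))
w7 = w4 & w1 = (C ^ (~(((A | C) ^ C) ^ C))) & (A | C)
w8 = A & w7 = A & ((C ^ (~(((A | C) ^ C) ^ C))) & (A | C))
At A=0, B=0, C=0: circuit gives 0, formula gives 0.
At A=1, B=0, C=1: circuit gives 1, formula gives 1.
Agrees on all 8 inputs.

Yes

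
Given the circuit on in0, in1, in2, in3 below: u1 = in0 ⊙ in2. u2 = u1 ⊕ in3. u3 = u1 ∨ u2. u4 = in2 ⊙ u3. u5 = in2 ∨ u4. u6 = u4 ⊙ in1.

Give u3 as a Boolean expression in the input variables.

(in0 ⊙ in2) ∨ ((in0 ⊙ in2) ⊕ in3)

u1 = in0 ⊙ in2
u2 = u1 ⊕ in3 = (in0 ⊙ in2) ⊕ in3
u3 = u1 ∨ u2 = (in0 ⊙ in2) ∨ ((in0 ⊙ in2) ⊕ in3)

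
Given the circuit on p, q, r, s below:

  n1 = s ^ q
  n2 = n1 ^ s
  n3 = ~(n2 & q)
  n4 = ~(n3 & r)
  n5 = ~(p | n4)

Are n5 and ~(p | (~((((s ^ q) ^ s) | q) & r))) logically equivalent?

n1 = s ^ q
n2 = n1 ^ s = (s ^ q) ^ s
n3 = ~(n2 & q) = ~(((s ^ q) ^ s) & q)
n4 = ~(n3 & r) = ~((~(((s ^ q) ^ s) & q)) & r)
n5 = ~(p | n4) = ~(p | (~((~(((s ^ q) ^ s) & q)) & r)))
At p=0, q=0, r=1, s=0: circuit gives 1, formula gives 0.

No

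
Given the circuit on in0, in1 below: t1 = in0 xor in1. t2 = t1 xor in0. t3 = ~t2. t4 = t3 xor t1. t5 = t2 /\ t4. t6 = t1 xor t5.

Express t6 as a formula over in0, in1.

(in0 xor in1) xor (((in0 xor in1) xor in0) /\ (~((in0 xor in1) xor in0) xor (in0 xor in1)))

t1 = in0 xor in1
t2 = t1 xor in0 = (in0 xor in1) xor in0
t3 = ~t2 = ~((in0 xor in1) xor in0)
t4 = t3 xor t1 = ~((in0 xor in1) xor in0) xor (in0 xor in1)
t5 = t2 /\ t4 = ((in0 xor in1) xor in0) /\ (~((in0 xor in1) xor in0) xor (in0 xor in1))
t6 = t1 xor t5 = (in0 xor in1) xor (((in0 xor in1) xor in0) /\ (~((in0 xor in1) xor in0) xor (in0 xor in1)))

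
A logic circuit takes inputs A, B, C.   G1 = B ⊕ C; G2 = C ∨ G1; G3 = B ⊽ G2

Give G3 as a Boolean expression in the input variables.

B ⊽ (C ∨ (B ⊕ C))

G1 = B ⊕ C
G2 = C ∨ G1 = C ∨ (B ⊕ C)
G3 = B ⊽ G2 = B ⊽ (C ∨ (B ⊕ C))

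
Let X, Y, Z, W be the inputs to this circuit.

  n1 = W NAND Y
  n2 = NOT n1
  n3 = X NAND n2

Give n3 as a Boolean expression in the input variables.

X NAND NOT (W NAND Y)

n1 = W NAND Y
n2 = NOT n1 = NOT (W NAND Y)
n3 = X NAND n2 = X NAND NOT (W NAND Y)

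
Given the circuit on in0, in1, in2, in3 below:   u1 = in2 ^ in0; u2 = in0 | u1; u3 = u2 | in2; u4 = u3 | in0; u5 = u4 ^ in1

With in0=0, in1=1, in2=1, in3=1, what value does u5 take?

u1 = 1 ^ 0 = 1
u2 = 0 | 1 = 1
u3 = 1 | 1 = 1
u4 = 1 | 0 = 1
u5 = 1 ^ 1 = 0

0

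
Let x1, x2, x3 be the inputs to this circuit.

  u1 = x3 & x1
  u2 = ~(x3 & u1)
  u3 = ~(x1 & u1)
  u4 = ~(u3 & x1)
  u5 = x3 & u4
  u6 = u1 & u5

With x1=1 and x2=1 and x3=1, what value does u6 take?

u1 = 1 & 1 = 1
u3 = ~(1 & 1) = 0
u4 = ~(0 & 1) = 1
u5 = 1 & 1 = 1
u6 = 1 & 1 = 1

1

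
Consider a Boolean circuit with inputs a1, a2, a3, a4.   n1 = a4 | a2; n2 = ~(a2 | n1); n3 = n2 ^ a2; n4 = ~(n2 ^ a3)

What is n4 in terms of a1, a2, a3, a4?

n1 = a4 | a2
n2 = ~(a2 | n1) = ~(a2 | (a4 | a2))
n4 = ~(n2 ^ a3) = ~((~(a2 | (a4 | a2))) ^ a3)

~((~(a2 | (a4 | a2))) ^ a3)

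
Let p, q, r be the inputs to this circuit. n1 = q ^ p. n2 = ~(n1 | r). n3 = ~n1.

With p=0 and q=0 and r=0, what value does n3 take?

n1 = 0 ^ 0 = 0
n3 = ~0 = 1

1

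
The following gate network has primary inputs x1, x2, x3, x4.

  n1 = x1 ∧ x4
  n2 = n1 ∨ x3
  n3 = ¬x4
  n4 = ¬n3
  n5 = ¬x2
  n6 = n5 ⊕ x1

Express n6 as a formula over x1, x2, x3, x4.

¬x2 ⊕ x1

n5 = ¬x2
n6 = n5 ⊕ x1 = ¬x2 ⊕ x1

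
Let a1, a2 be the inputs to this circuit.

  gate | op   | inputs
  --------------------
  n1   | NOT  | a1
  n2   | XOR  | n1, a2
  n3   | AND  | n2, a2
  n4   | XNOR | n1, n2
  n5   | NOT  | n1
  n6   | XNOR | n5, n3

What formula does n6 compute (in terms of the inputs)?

NOT NOT a1 XNOR ((NOT a1 XOR a2) AND a2)

n1 = NOT a1
n2 = n1 XOR a2 = NOT a1 XOR a2
n3 = n2 AND a2 = (NOT a1 XOR a2) AND a2
n5 = NOT n1 = NOT NOT a1
n6 = n5 XNOR n3 = NOT NOT a1 XNOR ((NOT a1 XOR a2) AND a2)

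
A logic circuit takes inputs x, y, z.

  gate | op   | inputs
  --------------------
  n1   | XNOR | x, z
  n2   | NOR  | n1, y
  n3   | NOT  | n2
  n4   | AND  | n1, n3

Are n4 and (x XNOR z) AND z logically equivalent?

No

n1 = x XNOR z
n2 = n1 NOR y = (x XNOR z) NOR y
n3 = NOT n2 = NOT ((x XNOR z) NOR y)
n4 = n1 AND n3 = (x XNOR z) AND NOT ((x XNOR z) NOR y)
At x=0, y=0, z=0: circuit gives 1, formula gives 0.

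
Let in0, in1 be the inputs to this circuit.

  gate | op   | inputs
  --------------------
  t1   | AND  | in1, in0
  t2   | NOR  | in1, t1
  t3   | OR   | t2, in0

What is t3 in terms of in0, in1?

t1 = in1 AND in0
t2 = in1 NOR t1 = in1 NOR (in1 AND in0)
t3 = t2 OR in0 = (in1 NOR (in1 AND in0)) OR in0

(in1 NOR (in1 AND in0)) OR in0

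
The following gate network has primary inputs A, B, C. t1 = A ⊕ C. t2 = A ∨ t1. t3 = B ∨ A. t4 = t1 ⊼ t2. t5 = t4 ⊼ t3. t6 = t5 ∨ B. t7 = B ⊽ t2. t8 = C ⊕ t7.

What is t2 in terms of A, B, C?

t1 = A ⊕ C
t2 = A ∨ t1 = A ∨ (A ⊕ C)

A ∨ (A ⊕ C)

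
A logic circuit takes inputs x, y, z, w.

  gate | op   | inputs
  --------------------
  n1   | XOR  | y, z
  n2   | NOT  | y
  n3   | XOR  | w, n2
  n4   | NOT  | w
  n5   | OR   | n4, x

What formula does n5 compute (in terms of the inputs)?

NOT w OR x

n4 = NOT w
n5 = n4 OR x = NOT w OR x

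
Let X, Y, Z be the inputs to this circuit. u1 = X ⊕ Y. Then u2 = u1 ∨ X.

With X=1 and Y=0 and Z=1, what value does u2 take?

u1 = 1 ⊕ 0 = 1
u2 = 1 ∨ 1 = 1

1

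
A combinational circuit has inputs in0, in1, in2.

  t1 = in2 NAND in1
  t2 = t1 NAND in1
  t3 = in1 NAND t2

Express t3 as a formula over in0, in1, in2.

t1 = in2 NAND in1
t2 = t1 NAND in1 = (in2 NAND in1) NAND in1
t3 = in1 NAND t2 = in1 NAND ((in2 NAND in1) NAND in1)

in1 NAND ((in2 NAND in1) NAND in1)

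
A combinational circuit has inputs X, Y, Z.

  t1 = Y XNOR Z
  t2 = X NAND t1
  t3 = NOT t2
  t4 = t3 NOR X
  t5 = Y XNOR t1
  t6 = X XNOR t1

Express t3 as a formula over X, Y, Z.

NOT (X NAND (Y XNOR Z))

t1 = Y XNOR Z
t2 = X NAND t1 = X NAND (Y XNOR Z)
t3 = NOT t2 = NOT (X NAND (Y XNOR Z))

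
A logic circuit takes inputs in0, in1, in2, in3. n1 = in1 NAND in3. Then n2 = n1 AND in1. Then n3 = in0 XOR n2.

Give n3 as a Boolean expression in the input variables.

n1 = in1 NAND in3
n2 = n1 AND in1 = (in1 NAND in3) AND in1
n3 = in0 XOR n2 = in0 XOR ((in1 NAND in3) AND in1)

in0 XOR ((in1 NAND in3) AND in1)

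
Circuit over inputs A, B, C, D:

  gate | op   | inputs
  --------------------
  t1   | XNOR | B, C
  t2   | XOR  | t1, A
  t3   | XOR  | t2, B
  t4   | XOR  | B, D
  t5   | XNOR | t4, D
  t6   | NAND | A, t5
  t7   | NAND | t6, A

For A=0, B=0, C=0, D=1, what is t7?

1

t4 = 0 XOR 1 = 1
t5 = 1 XNOR 1 = 1
t6 = 0 NAND 1 = 1
t7 = 1 NAND 0 = 1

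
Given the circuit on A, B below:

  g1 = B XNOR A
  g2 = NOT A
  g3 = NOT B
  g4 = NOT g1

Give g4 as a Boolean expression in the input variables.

g1 = B XNOR A
g4 = NOT g1 = NOT (B XNOR A)

NOT (B XNOR A)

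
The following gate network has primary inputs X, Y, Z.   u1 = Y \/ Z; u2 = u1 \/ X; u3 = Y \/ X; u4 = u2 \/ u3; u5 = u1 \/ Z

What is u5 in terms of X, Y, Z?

(Y \/ Z) \/ Z

u1 = Y \/ Z
u5 = u1 \/ Z = (Y \/ Z) \/ Z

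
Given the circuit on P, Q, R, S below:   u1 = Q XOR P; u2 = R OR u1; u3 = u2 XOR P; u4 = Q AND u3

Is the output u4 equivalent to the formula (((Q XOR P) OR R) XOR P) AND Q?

u1 = Q XOR P
u2 = R OR u1 = R OR (Q XOR P)
u3 = u2 XOR P = (R OR (Q XOR P)) XOR P
u4 = Q AND u3 = Q AND ((R OR (Q XOR P)) XOR P)
At P=0, Q=0, R=0, S=0: circuit gives 0, formula gives 0.
At P=0, Q=1, R=0, S=0: circuit gives 1, formula gives 1.
Agrees on all 16 inputs.

Yes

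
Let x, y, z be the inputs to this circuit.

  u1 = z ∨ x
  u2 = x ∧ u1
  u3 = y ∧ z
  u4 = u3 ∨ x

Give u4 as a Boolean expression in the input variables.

u3 = y ∧ z
u4 = u3 ∨ x = (y ∧ z) ∨ x

(y ∧ z) ∨ x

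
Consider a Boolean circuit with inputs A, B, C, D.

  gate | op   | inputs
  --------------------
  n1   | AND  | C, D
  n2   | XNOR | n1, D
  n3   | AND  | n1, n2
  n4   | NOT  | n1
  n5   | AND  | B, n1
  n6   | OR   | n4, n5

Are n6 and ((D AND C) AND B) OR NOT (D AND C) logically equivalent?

n1 = C AND D
n4 = NOT n1 = NOT (C AND D)
n5 = B AND n1 = B AND (C AND D)
n6 = n4 OR n5 = NOT (C AND D) OR (B AND (C AND D))
At A=0, B=0, C=1, D=1: circuit gives 0, formula gives 0.
At A=0, B=0, C=0, D=0: circuit gives 1, formula gives 1.
Agrees on all 16 inputs.

Yes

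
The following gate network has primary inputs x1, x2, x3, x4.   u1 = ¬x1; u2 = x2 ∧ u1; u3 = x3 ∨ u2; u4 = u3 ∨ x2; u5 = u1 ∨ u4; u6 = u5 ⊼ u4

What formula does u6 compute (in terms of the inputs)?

(¬x1 ∨ ((x3 ∨ (x2 ∧ ¬x1)) ∨ x2)) ⊼ ((x3 ∨ (x2 ∧ ¬x1)) ∨ x2)

u1 = ¬x1
u2 = x2 ∧ u1 = x2 ∧ ¬x1
u3 = x3 ∨ u2 = x3 ∨ (x2 ∧ ¬x1)
u4 = u3 ∨ x2 = (x3 ∨ (x2 ∧ ¬x1)) ∨ x2
u5 = u1 ∨ u4 = ¬x1 ∨ ((x3 ∨ (x2 ∧ ¬x1)) ∨ x2)
u6 = u5 ⊼ u4 = (¬x1 ∨ ((x3 ∨ (x2 ∧ ¬x1)) ∨ x2)) ⊼ ((x3 ∨ (x2 ∧ ¬x1)) ∨ x2)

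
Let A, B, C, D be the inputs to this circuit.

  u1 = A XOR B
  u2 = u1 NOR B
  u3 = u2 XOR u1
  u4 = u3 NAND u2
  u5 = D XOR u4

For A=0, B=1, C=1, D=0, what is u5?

1

u1 = 0 XOR 1 = 1
u2 = 1 NOR 1 = 0
u3 = 0 XOR 1 = 1
u4 = 1 NAND 0 = 1
u5 = 0 XOR 1 = 1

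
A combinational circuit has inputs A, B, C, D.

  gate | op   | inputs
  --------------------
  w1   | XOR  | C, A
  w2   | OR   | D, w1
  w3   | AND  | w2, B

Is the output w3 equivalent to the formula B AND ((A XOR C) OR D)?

Yes

w1 = C XOR A
w2 = D OR w1 = D OR (C XOR A)
w3 = w2 AND B = (D OR (C XOR A)) AND B
At A=0, B=0, C=0, D=0: circuit gives 0, formula gives 0.
At A=0, B=1, C=0, D=1: circuit gives 1, formula gives 1.
Agrees on all 16 inputs.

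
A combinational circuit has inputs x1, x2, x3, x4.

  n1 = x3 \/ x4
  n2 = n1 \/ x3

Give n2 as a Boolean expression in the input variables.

n1 = x3 \/ x4
n2 = n1 \/ x3 = (x3 \/ x4) \/ x3

(x3 \/ x4) \/ x3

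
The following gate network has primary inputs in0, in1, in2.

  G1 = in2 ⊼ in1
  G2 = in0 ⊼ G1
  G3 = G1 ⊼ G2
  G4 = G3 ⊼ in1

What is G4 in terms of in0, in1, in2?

G1 = in2 ⊼ in1
G2 = in0 ⊼ G1 = in0 ⊼ (in2 ⊼ in1)
G3 = G1 ⊼ G2 = (in2 ⊼ in1) ⊼ (in0 ⊼ (in2 ⊼ in1))
G4 = G3 ⊼ in1 = ((in2 ⊼ in1) ⊼ (in0 ⊼ (in2 ⊼ in1))) ⊼ in1

((in2 ⊼ in1) ⊼ (in0 ⊼ (in2 ⊼ in1))) ⊼ in1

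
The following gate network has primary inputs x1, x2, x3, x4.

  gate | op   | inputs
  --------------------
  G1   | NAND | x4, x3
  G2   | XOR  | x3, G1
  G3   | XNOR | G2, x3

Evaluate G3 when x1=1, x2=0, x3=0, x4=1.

0

G1 = 1 NAND 0 = 1
G2 = 0 XOR 1 = 1
G3 = 1 XNOR 0 = 0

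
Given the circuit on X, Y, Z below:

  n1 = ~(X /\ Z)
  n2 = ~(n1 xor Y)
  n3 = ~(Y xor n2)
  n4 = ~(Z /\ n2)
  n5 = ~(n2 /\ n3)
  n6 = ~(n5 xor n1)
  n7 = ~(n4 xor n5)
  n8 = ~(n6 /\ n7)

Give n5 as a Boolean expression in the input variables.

~((~((~(X /\ Z)) xor Y)) /\ (~(Y xor (~((~(X /\ Z)) xor Y)))))

n1 = ~(X /\ Z)
n2 = ~(n1 xor Y) = ~((~(X /\ Z)) xor Y)
n3 = ~(Y xor n2) = ~(Y xor (~((~(X /\ Z)) xor Y)))
n5 = ~(n2 /\ n3) = ~((~((~(X /\ Z)) xor Y)) /\ (~(Y xor (~((~(X /\ Z)) xor Y)))))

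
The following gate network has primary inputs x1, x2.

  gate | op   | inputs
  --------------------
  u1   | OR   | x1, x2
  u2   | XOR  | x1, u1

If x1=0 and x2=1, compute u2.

1

u1 = 0 OR 1 = 1
u2 = 0 XOR 1 = 1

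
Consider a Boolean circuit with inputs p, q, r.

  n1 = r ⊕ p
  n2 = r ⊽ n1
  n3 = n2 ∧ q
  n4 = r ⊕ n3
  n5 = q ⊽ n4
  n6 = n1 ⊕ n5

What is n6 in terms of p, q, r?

(r ⊕ p) ⊕ (q ⊽ (r ⊕ ((r ⊽ (r ⊕ p)) ∧ q)))

n1 = r ⊕ p
n2 = r ⊽ n1 = r ⊽ (r ⊕ p)
n3 = n2 ∧ q = (r ⊽ (r ⊕ p)) ∧ q
n4 = r ⊕ n3 = r ⊕ ((r ⊽ (r ⊕ p)) ∧ q)
n5 = q ⊽ n4 = q ⊽ (r ⊕ ((r ⊽ (r ⊕ p)) ∧ q))
n6 = n1 ⊕ n5 = (r ⊕ p) ⊕ (q ⊽ (r ⊕ ((r ⊽ (r ⊕ p)) ∧ q)))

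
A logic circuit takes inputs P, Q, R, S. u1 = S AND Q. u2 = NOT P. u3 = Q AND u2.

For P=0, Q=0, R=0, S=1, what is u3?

0

u2 = NOT 0 = 1
u3 = 0 AND 1 = 0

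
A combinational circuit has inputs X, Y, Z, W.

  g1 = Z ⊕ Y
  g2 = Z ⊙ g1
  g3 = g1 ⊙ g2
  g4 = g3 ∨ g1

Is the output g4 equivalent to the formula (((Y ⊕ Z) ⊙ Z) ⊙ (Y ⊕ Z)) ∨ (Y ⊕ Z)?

g1 = Z ⊕ Y
g2 = Z ⊙ g1 = Z ⊙ (Z ⊕ Y)
g3 = g1 ⊙ g2 = (Z ⊕ Y) ⊙ (Z ⊙ (Z ⊕ Y))
g4 = g3 ∨ g1 = ((Z ⊕ Y) ⊙ (Z ⊙ (Z ⊕ Y))) ∨ (Z ⊕ Y)
At X=0, Y=0, Z=0, W=0: circuit gives 0, formula gives 0.
At X=0, Y=0, Z=1, W=0: circuit gives 1, formula gives 1.
Agrees on all 16 inputs.

Yes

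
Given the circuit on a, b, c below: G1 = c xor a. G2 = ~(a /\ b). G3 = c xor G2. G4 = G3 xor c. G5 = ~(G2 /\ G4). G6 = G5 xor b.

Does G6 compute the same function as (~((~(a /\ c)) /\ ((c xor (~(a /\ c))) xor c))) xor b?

G2 = ~(a /\ b)
G3 = c xor G2 = c xor (~(a /\ b))
G4 = G3 xor c = (c xor (~(a /\ b))) xor c
G5 = ~(G2 /\ G4) = ~((~(a /\ b)) /\ ((c xor (~(a /\ b))) xor c))
G6 = G5 xor b = (~((~(a /\ b)) /\ ((c xor (~(a /\ b))) xor c))) xor b
At a=1, b=0, c=1: circuit gives 0, formula gives 1.

No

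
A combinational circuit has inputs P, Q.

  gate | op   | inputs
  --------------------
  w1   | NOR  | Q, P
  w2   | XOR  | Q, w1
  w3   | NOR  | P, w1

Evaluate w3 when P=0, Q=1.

w1 = 1 NOR 0 = 0
w3 = 0 NOR 0 = 1

1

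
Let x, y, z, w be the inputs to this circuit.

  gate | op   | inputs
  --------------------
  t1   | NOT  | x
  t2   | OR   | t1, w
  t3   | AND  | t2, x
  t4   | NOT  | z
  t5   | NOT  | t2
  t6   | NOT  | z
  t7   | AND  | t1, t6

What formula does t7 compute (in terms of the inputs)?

t1 = NOT x
t6 = NOT z
t7 = t1 AND t6 = NOT x AND NOT z

NOT x AND NOT z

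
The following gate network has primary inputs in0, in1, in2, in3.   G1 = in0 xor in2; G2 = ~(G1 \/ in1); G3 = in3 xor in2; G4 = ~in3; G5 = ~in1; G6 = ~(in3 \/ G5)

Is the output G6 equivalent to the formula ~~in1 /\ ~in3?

G5 = ~in1
G6 = ~(in3 \/ G5) = ~(in3 \/ ~in1)
At in0=0, in1=0, in2=0, in3=0: circuit gives 0, formula gives 0.
At in0=0, in1=1, in2=0, in3=0: circuit gives 1, formula gives 1.
Agrees on all 16 inputs.

Yes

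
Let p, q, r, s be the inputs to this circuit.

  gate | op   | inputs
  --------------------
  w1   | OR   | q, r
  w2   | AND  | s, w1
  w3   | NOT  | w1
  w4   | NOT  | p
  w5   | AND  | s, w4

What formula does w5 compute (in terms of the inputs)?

s AND NOT p

w4 = NOT p
w5 = s AND w4 = s AND NOT p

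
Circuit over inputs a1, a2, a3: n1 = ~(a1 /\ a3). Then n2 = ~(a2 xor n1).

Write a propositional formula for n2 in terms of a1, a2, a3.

n1 = ~(a1 /\ a3)
n2 = ~(a2 xor n1) = ~(a2 xor (~(a1 /\ a3)))

~(a2 xor (~(a1 /\ a3)))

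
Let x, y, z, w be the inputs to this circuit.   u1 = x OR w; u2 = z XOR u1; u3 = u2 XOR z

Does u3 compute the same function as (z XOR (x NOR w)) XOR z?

No

u1 = x OR w
u2 = z XOR u1 = z XOR (x OR w)
u3 = u2 XOR z = (z XOR (x OR w)) XOR z
At x=0, y=0, z=0, w=0: circuit gives 0, formula gives 1.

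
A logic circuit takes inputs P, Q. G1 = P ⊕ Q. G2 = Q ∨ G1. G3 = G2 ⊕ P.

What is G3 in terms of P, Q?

G1 = P ⊕ Q
G2 = Q ∨ G1 = Q ∨ (P ⊕ Q)
G3 = G2 ⊕ P = (Q ∨ (P ⊕ Q)) ⊕ P

(Q ∨ (P ⊕ Q)) ⊕ P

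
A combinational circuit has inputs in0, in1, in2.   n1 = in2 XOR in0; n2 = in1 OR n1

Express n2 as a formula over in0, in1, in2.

in1 OR (in2 XOR in0)

n1 = in2 XOR in0
n2 = in1 OR n1 = in1 OR (in2 XOR in0)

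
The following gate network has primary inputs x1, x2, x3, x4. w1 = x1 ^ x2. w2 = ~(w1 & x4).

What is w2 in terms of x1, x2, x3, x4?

~((x1 ^ x2) & x4)

w1 = x1 ^ x2
w2 = ~(w1 & x4) = ~((x1 ^ x2) & x4)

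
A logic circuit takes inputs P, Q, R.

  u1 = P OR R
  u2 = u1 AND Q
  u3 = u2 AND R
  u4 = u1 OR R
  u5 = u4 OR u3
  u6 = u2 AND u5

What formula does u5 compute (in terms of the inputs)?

u1 = P OR R
u2 = u1 AND Q = (P OR R) AND Q
u3 = u2 AND R = ((P OR R) AND Q) AND R
u4 = u1 OR R = (P OR R) OR R
u5 = u4 OR u3 = ((P OR R) OR R) OR (((P OR R) AND Q) AND R)

((P OR R) OR R) OR (((P OR R) AND Q) AND R)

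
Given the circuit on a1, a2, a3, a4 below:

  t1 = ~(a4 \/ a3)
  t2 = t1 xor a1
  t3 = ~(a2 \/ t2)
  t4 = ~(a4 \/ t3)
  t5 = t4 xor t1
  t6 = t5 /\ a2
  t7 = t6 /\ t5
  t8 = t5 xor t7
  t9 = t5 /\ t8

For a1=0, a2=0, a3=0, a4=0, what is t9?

t1 = ~(0 \/ 0) = 1
t2 = 1 xor 0 = 1
t3 = ~(0 \/ 1) = 0
t4 = ~(0 \/ 0) = 1
t5 = 1 xor 1 = 0
t6 = 0 /\ 0 = 0
t7 = 0 /\ 0 = 0
t8 = 0 xor 0 = 0
t9 = 0 /\ 0 = 0

0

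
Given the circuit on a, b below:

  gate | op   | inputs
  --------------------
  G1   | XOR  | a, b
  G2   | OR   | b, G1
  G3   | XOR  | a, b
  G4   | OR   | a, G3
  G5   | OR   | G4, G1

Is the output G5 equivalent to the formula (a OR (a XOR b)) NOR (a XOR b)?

G1 = a XOR b
G3 = a XOR b
G4 = a OR G3 = a OR (a XOR b)
G5 = G4 OR G1 = (a OR (a XOR b)) OR (a XOR b)
At a=0, b=0: circuit gives 0, formula gives 1.

No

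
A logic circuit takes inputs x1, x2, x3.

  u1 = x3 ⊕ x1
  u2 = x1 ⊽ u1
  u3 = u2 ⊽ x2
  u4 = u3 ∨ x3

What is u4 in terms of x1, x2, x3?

((x1 ⊽ (x3 ⊕ x1)) ⊽ x2) ∨ x3

u1 = x3 ⊕ x1
u2 = x1 ⊽ u1 = x1 ⊽ (x3 ⊕ x1)
u3 = u2 ⊽ x2 = (x1 ⊽ (x3 ⊕ x1)) ⊽ x2
u4 = u3 ∨ x3 = ((x1 ⊽ (x3 ⊕ x1)) ⊽ x2) ∨ x3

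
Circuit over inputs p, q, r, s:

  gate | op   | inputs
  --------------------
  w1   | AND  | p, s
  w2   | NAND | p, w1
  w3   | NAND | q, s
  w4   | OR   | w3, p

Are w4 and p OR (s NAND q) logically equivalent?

w3 = q NAND s
w4 = w3 OR p = (q NAND s) OR p
At p=0, q=1, r=0, s=1: circuit gives 0, formula gives 0.
At p=0, q=0, r=0, s=0: circuit gives 1, formula gives 1.
Agrees on all 16 inputs.

Yes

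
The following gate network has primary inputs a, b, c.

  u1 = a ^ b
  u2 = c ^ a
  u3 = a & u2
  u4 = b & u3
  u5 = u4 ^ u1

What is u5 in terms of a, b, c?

u1 = a ^ b
u2 = c ^ a
u3 = a & u2 = a & (c ^ a)
u4 = b & u3 = b & (a & (c ^ a))
u5 = u4 ^ u1 = (b & (a & (c ^ a))) ^ (a ^ b)

(b & (a & (c ^ a))) ^ (a ^ b)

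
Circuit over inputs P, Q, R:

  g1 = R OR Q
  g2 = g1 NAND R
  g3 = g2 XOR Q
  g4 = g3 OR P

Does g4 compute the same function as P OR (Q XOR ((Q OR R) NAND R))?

Yes

g1 = R OR Q
g2 = g1 NAND R = (R OR Q) NAND R
g3 = g2 XOR Q = ((R OR Q) NAND R) XOR Q
g4 = g3 OR P = (((R OR Q) NAND R) XOR Q) OR P
At P=0, Q=0, R=1: circuit gives 0, formula gives 0.
At P=0, Q=0, R=0: circuit gives 1, formula gives 1.
Agrees on all 8 inputs.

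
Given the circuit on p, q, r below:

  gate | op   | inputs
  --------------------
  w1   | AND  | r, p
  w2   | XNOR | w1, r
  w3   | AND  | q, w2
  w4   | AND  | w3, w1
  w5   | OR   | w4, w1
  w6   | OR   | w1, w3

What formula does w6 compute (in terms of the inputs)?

w1 = r AND p
w2 = w1 XNOR r = (r AND p) XNOR r
w3 = q AND w2 = q AND ((r AND p) XNOR r)
w6 = w1 OR w3 = (r AND p) OR (q AND ((r AND p) XNOR r))

(r AND p) OR (q AND ((r AND p) XNOR r))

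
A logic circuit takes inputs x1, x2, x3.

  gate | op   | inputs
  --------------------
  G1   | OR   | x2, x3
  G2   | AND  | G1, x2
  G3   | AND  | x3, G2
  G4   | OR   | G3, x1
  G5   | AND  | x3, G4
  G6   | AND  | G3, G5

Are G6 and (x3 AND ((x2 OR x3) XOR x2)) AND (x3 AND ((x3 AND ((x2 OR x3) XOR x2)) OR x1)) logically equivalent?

No

G1 = x2 OR x3
G2 = G1 AND x2 = (x2 OR x3) AND x2
G3 = x3 AND G2 = x3 AND ((x2 OR x3) AND x2)
G4 = G3 OR x1 = (x3 AND ((x2 OR x3) AND x2)) OR x1
G5 = x3 AND G4 = x3 AND ((x3 AND ((x2 OR x3) AND x2)) OR x1)
G6 = G3 AND G5 = (x3 AND ((x2 OR x3) AND x2)) AND (x3 AND ((x3 AND ((x2 OR x3) AND x2)) OR x1))
At x1=0, x2=0, x3=1: circuit gives 0, formula gives 1.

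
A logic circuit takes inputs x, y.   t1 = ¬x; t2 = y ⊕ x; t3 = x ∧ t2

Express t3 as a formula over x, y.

x ∧ (y ⊕ x)

t2 = y ⊕ x
t3 = x ∧ t2 = x ∧ (y ⊕ x)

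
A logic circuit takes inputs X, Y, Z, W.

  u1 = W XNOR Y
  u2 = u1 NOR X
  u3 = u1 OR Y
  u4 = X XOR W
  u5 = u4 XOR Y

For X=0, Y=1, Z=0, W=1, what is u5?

0

u4 = 0 XOR 1 = 1
u5 = 1 XOR 1 = 0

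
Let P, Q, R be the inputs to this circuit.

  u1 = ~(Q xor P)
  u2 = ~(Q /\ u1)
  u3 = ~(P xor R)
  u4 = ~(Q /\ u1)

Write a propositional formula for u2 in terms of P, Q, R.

u1 = ~(Q xor P)
u2 = ~(Q /\ u1) = ~(Q /\ (~(Q xor P)))

~(Q /\ (~(Q xor P)))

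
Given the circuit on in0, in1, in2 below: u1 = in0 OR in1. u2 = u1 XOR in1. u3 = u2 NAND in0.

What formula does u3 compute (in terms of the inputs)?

((in0 OR in1) XOR in1) NAND in0

u1 = in0 OR in1
u2 = u1 XOR in1 = (in0 OR in1) XOR in1
u3 = u2 NAND in0 = ((in0 OR in1) XOR in1) NAND in0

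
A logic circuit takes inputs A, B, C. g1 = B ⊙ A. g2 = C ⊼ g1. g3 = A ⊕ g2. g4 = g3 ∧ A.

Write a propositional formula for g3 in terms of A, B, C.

g1 = B ⊙ A
g2 = C ⊼ g1 = C ⊼ (B ⊙ A)
g3 = A ⊕ g2 = A ⊕ (C ⊼ (B ⊙ A))

A ⊕ (C ⊼ (B ⊙ A))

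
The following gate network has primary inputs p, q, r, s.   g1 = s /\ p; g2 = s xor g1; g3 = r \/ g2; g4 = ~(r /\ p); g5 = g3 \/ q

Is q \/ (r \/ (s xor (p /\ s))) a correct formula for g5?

Yes

g1 = s /\ p
g2 = s xor g1 = s xor (s /\ p)
g3 = r \/ g2 = r \/ (s xor (s /\ p))
g5 = g3 \/ q = (r \/ (s xor (s /\ p))) \/ q
At p=0, q=0, r=0, s=0: circuit gives 0, formula gives 0.
At p=0, q=0, r=0, s=1: circuit gives 1, formula gives 1.
Agrees on all 16 inputs.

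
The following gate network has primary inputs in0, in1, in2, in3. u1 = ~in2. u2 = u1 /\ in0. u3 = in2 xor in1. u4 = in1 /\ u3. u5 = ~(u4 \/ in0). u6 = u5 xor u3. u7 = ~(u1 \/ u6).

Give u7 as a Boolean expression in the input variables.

u1 = ~in2
u3 = in2 xor in1
u4 = in1 /\ u3 = in1 /\ (in2 xor in1)
u5 = ~(u4 \/ in0) = ~((in1 /\ (in2 xor in1)) \/ in0)
u6 = u5 xor u3 = (~((in1 /\ (in2 xor in1)) \/ in0)) xor (in2 xor in1)
u7 = ~(u1 \/ u6) = ~(~in2 \/ ((~((in1 /\ (in2 xor in1)) \/ in0)) xor (in2 xor in1)))

~(~in2 \/ ((~((in1 /\ (in2 xor in1)) \/ in0)) xor (in2 xor in1)))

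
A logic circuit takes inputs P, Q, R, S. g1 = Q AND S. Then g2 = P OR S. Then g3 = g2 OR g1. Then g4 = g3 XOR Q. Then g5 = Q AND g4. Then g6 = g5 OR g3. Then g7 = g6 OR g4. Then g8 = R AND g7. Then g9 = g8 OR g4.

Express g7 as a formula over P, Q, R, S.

g1 = Q AND S
g2 = P OR S
g3 = g2 OR g1 = (P OR S) OR (Q AND S)
g4 = g3 XOR Q = ((P OR S) OR (Q AND S)) XOR Q
g5 = Q AND g4 = Q AND (((P OR S) OR (Q AND S)) XOR Q)
g6 = g5 OR g3 = (Q AND (((P OR S) OR (Q AND S)) XOR Q)) OR ((P OR S) OR (Q AND S))
g7 = g6 OR g4 = ((Q AND (((P OR S) OR (Q AND S)) XOR Q)) OR ((P OR S) OR (Q AND S))) OR (((P OR S) OR (Q AND S)) XOR Q)

((Q AND (((P OR S) OR (Q AND S)) XOR Q)) OR ((P OR S) OR (Q AND S))) OR (((P OR S) OR (Q AND S)) XOR Q)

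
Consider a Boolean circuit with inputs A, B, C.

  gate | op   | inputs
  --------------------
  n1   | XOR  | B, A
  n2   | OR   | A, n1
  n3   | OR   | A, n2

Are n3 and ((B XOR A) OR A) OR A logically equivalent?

Yes

n1 = B XOR A
n2 = A OR n1 = A OR (B XOR A)
n3 = A OR n2 = A OR (A OR (B XOR A))
At A=0, B=0, C=0: circuit gives 0, formula gives 0.
At A=0, B=1, C=0: circuit gives 1, formula gives 1.
Agrees on all 8 inputs.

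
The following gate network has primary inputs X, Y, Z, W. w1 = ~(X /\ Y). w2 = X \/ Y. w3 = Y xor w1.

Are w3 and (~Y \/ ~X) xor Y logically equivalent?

w1 = ~(X /\ Y)
w3 = Y xor w1 = Y xor (~(X /\ Y))
At X=0, Y=1, Z=0, W=0: circuit gives 0, formula gives 0.
At X=0, Y=0, Z=0, W=0: circuit gives 1, formula gives 1.
Agrees on all 16 inputs.

Yes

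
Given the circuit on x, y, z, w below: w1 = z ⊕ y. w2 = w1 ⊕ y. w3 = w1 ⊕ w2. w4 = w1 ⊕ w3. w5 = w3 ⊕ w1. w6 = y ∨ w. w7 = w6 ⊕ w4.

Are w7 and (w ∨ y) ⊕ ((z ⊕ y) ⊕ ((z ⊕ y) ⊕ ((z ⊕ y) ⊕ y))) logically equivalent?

Yes

w1 = z ⊕ y
w2 = w1 ⊕ y = (z ⊕ y) ⊕ y
w3 = w1 ⊕ w2 = (z ⊕ y) ⊕ ((z ⊕ y) ⊕ y)
w4 = w1 ⊕ w3 = (z ⊕ y) ⊕ ((z ⊕ y) ⊕ ((z ⊕ y) ⊕ y))
w6 = y ∨ w
w7 = w6 ⊕ w4 = (y ∨ w) ⊕ ((z ⊕ y) ⊕ ((z ⊕ y) ⊕ ((z ⊕ y) ⊕ y)))
At x=0, y=0, z=0, w=0: circuit gives 0, formula gives 0.
At x=0, y=0, z=0, w=1: circuit gives 1, formula gives 1.
Agrees on all 16 inputs.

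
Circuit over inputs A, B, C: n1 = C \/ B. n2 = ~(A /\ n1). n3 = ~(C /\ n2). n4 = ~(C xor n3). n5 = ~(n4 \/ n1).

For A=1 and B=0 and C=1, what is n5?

n1 = 1 \/ 0 = 1
n2 = ~(1 /\ 1) = 0
n3 = ~(1 /\ 0) = 1
n4 = ~(1 xor 1) = 1
n5 = ~(1 \/ 1) = 0

0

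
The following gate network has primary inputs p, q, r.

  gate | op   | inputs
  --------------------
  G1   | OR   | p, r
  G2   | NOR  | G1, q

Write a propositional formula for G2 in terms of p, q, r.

(p OR r) NOR q

G1 = p OR r
G2 = G1 NOR q = (p OR r) NOR q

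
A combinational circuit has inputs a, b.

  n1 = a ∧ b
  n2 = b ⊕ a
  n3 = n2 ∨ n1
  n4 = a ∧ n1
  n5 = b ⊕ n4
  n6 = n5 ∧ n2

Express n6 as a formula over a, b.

(b ⊕ (a ∧ (a ∧ b))) ∧ (b ⊕ a)

n1 = a ∧ b
n2 = b ⊕ a
n4 = a ∧ n1 = a ∧ (a ∧ b)
n5 = b ⊕ n4 = b ⊕ (a ∧ (a ∧ b))
n6 = n5 ∧ n2 = (b ⊕ (a ∧ (a ∧ b))) ∧ (b ⊕ a)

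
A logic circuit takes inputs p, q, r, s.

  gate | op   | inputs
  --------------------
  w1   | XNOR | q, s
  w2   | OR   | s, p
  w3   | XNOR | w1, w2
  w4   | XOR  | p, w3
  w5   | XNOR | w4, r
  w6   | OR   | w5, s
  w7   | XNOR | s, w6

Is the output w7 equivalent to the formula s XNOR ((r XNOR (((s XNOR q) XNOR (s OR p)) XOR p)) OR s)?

w1 = q XNOR s
w2 = s OR p
w3 = w1 XNOR w2 = (q XNOR s) XNOR (s OR p)
w4 = p XOR w3 = p XOR ((q XNOR s) XNOR (s OR p))
w5 = w4 XNOR r = (p XOR ((q XNOR s) XNOR (s OR p))) XNOR r
w6 = w5 OR s = ((p XOR ((q XNOR s) XNOR (s OR p))) XNOR r) OR s
w7 = s XNOR w6 = s XNOR (((p XOR ((q XNOR s) XNOR (s OR p))) XNOR r) OR s)
At p=0, q=0, r=0, s=0: circuit gives 0, formula gives 0.
At p=0, q=0, r=0, s=1: circuit gives 1, formula gives 1.
Agrees on all 16 inputs.

Yes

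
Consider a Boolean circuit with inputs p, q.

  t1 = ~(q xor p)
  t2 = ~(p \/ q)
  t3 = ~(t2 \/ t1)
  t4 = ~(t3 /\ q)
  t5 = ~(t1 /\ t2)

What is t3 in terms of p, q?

t1 = ~(q xor p)
t2 = ~(p \/ q)
t3 = ~(t2 \/ t1) = ~((~(p \/ q)) \/ (~(q xor p)))

~((~(p \/ q)) \/ (~(q xor p)))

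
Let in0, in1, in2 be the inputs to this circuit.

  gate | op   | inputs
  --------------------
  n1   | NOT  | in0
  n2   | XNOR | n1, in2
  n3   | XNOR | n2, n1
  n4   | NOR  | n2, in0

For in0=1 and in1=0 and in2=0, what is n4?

0

n1 = NOT 1 = 0
n2 = 0 XNOR 0 = 1
n4 = 1 NOR 1 = 0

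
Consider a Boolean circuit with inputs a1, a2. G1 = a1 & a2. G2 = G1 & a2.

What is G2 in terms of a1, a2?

G1 = a1 & a2
G2 = G1 & a2 = (a1 & a2) & a2

(a1 & a2) & a2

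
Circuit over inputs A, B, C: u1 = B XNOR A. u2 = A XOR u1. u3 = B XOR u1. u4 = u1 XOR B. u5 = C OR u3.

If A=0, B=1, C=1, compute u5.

u1 = 1 XNOR 0 = 0
u3 = 1 XOR 0 = 1
u5 = 1 OR 1 = 1

1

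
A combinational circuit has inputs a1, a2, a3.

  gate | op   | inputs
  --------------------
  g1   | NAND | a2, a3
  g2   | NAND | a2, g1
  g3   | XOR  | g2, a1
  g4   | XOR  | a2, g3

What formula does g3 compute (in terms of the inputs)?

(a2 NAND (a2 NAND a3)) XOR a1

g1 = a2 NAND a3
g2 = a2 NAND g1 = a2 NAND (a2 NAND a3)
g3 = g2 XOR a1 = (a2 NAND (a2 NAND a3)) XOR a1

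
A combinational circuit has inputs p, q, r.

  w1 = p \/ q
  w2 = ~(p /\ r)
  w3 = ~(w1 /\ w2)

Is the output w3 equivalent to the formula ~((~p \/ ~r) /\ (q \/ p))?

Yes

w1 = p \/ q
w2 = ~(p /\ r)
w3 = ~(w1 /\ w2) = ~((p \/ q) /\ (~(p /\ r)))
At p=0, q=1, r=0: circuit gives 0, formula gives 0.
At p=0, q=0, r=0: circuit gives 1, formula gives 1.
Agrees on all 8 inputs.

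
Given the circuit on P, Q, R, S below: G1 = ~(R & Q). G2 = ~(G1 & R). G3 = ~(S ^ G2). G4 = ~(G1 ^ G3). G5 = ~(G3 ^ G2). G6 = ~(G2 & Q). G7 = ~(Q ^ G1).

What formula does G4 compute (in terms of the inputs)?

~((~(R & Q)) ^ (~(S ^ (~((~(R & Q)) & R)))))

G1 = ~(R & Q)
G2 = ~(G1 & R) = ~((~(R & Q)) & R)
G3 = ~(S ^ G2) = ~(S ^ (~((~(R & Q)) & R)))
G4 = ~(G1 ^ G3) = ~((~(R & Q)) ^ (~(S ^ (~((~(R & Q)) & R)))))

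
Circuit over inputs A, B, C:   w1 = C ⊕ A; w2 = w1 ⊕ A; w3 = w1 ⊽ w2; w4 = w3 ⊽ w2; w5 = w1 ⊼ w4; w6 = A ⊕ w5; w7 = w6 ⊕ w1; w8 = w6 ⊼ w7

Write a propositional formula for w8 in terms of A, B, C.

w1 = C ⊕ A
w2 = w1 ⊕ A = (C ⊕ A) ⊕ A
w3 = w1 ⊽ w2 = (C ⊕ A) ⊽ ((C ⊕ A) ⊕ A)
w4 = w3 ⊽ w2 = ((C ⊕ A) ⊽ ((C ⊕ A) ⊕ A)) ⊽ ((C ⊕ A) ⊕ A)
w5 = w1 ⊼ w4 = (C ⊕ A) ⊼ (((C ⊕ A) ⊽ ((C ⊕ A) ⊕ A)) ⊽ ((C ⊕ A) ⊕ A))
w6 = A ⊕ w5 = A ⊕ ((C ⊕ A) ⊼ (((C ⊕ A) ⊽ ((C ⊕ A) ⊕ A)) ⊽ ((C ⊕ A) ⊕ A)))
w7 = w6 ⊕ w1 = (A ⊕ ((C ⊕ A) ⊼ (((C ⊕ A) ⊽ ((C ⊕ A) ⊕ A)) ⊽ ((C ⊕ A) ⊕ A)))) ⊕ (C ⊕ A)
w8 = w6 ⊼ w7 = (A ⊕ ((C ⊕ A) ⊼ (((C ⊕ A) ⊽ ((C ⊕ A) ⊕ A)) ⊽ ((C ⊕ A) ⊕ A)))) ⊼ ((A ⊕ ((C ⊕ A) ⊼ (((C ⊕ A) ⊽ ((C ⊕ A) ⊕ A)) ⊽ ((C ⊕ A) ⊕ A)))) ⊕ (C ⊕ A))

(A ⊕ ((C ⊕ A) ⊼ (((C ⊕ A) ⊽ ((C ⊕ A) ⊕ A)) ⊽ ((C ⊕ A) ⊕ A)))) ⊼ ((A ⊕ ((C ⊕ A) ⊼ (((C ⊕ A) ⊽ ((C ⊕ A) ⊕ A)) ⊽ ((C ⊕ A) ⊕ A)))) ⊕ (C ⊕ A))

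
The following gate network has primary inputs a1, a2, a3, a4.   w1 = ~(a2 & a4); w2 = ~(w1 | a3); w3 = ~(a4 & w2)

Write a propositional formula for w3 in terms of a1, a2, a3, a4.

w1 = ~(a2 & a4)
w2 = ~(w1 | a3) = ~((~(a2 & a4)) | a3)
w3 = ~(a4 & w2) = ~(a4 & (~((~(a2 & a4)) | a3)))

~(a4 & (~((~(a2 & a4)) | a3)))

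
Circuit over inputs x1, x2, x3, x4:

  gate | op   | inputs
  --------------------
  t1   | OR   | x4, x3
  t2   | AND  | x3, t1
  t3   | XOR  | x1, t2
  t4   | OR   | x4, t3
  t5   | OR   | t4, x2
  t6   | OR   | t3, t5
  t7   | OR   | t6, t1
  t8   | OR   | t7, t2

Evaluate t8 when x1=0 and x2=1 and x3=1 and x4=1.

1

t1 = 1 OR 1 = 1
t2 = 1 AND 1 = 1
t3 = 0 XOR 1 = 1
t4 = 1 OR 1 = 1
t5 = 1 OR 1 = 1
t6 = 1 OR 1 = 1
t7 = 1 OR 1 = 1
t8 = 1 OR 1 = 1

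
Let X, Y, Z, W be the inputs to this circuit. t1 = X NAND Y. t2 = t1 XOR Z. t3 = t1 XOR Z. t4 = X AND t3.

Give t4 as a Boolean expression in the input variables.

t1 = X NAND Y
t3 = t1 XOR Z = (X NAND Y) XOR Z
t4 = X AND t3 = X AND ((X NAND Y) XOR Z)

X AND ((X NAND Y) XOR Z)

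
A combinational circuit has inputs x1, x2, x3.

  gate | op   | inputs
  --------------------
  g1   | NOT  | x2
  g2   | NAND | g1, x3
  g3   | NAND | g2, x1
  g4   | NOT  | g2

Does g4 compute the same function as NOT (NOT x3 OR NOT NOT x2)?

g1 = NOT x2
g2 = g1 NAND x3 = NOT x2 NAND x3
g4 = NOT g2 = NOT (NOT x2 NAND x3)
At x1=0, x2=0, x3=0: circuit gives 0, formula gives 0.
At x1=0, x2=0, x3=1: circuit gives 1, formula gives 1.
Agrees on all 8 inputs.

Yes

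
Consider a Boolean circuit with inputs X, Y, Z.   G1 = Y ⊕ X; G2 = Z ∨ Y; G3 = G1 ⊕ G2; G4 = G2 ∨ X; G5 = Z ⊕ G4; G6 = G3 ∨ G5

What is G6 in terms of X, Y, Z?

((Y ⊕ X) ⊕ (Z ∨ Y)) ∨ (Z ⊕ ((Z ∨ Y) ∨ X))

G1 = Y ⊕ X
G2 = Z ∨ Y
G3 = G1 ⊕ G2 = (Y ⊕ X) ⊕ (Z ∨ Y)
G4 = G2 ∨ X = (Z ∨ Y) ∨ X
G5 = Z ⊕ G4 = Z ⊕ ((Z ∨ Y) ∨ X)
G6 = G3 ∨ G5 = ((Y ⊕ X) ⊕ (Z ∨ Y)) ∨ (Z ⊕ ((Z ∨ Y) ∨ X))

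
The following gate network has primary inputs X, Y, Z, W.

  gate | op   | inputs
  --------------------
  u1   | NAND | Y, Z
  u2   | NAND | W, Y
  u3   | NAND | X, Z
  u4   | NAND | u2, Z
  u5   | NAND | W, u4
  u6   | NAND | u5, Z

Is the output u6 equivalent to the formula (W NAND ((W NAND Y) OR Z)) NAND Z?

u2 = W NAND Y
u4 = u2 NAND Z = (W NAND Y) NAND Z
u5 = W NAND u4 = W NAND ((W NAND Y) NAND Z)
u6 = u5 NAND Z = (W NAND ((W NAND Y) NAND Z)) NAND Z
At X=0, Y=0, Z=1, W=1: circuit gives 0, formula gives 1.

No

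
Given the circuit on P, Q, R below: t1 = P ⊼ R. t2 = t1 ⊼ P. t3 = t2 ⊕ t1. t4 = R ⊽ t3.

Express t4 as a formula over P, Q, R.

t1 = P ⊼ R
t2 = t1 ⊼ P = (P ⊼ R) ⊼ P
t3 = t2 ⊕ t1 = ((P ⊼ R) ⊼ P) ⊕ (P ⊼ R)
t4 = R ⊽ t3 = R ⊽ (((P ⊼ R) ⊼ P) ⊕ (P ⊼ R))

R ⊽ (((P ⊼ R) ⊼ P) ⊕ (P ⊼ R))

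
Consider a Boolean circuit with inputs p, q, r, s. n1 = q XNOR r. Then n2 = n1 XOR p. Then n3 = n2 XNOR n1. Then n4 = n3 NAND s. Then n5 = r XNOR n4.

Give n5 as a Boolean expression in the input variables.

r XNOR ((((q XNOR r) XOR p) XNOR (q XNOR r)) NAND s)

n1 = q XNOR r
n2 = n1 XOR p = (q XNOR r) XOR p
n3 = n2 XNOR n1 = ((q XNOR r) XOR p) XNOR (q XNOR r)
n4 = n3 NAND s = (((q XNOR r) XOR p) XNOR (q XNOR r)) NAND s
n5 = r XNOR n4 = r XNOR ((((q XNOR r) XOR p) XNOR (q XNOR r)) NAND s)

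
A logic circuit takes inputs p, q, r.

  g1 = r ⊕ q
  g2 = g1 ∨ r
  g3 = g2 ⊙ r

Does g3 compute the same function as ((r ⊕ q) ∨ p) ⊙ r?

No

g1 = r ⊕ q
g2 = g1 ∨ r = (r ⊕ q) ∨ r
g3 = g2 ⊙ r = ((r ⊕ q) ∨ r) ⊙ r
At p=0, q=1, r=1: circuit gives 1, formula gives 0.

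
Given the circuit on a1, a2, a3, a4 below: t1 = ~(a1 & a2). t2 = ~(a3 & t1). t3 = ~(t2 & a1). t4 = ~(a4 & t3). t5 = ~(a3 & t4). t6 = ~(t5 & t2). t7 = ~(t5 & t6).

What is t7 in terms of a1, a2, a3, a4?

t1 = ~(a1 & a2)
t2 = ~(a3 & t1) = ~(a3 & (~(a1 & a2)))
t3 = ~(t2 & a1) = ~((~(a3 & (~(a1 & a2)))) & a1)
t4 = ~(a4 & t3) = ~(a4 & (~((~(a3 & (~(a1 & a2)))) & a1)))
t5 = ~(a3 & t4) = ~(a3 & (~(a4 & (~((~(a3 & (~(a1 & a2)))) & a1)))))
t6 = ~(t5 & t2) = ~((~(a3 & (~(a4 & (~((~(a3 & (~(a1 & a2)))) & a1)))))) & (~(a3 & (~(a1 & a2)))))
t7 = ~(t5 & t6) = ~((~(a3 & (~(a4 & (~((~(a3 & (~(a1 & a2)))) & a1)))))) & (~((~(a3 & (~(a4 & (~((~(a3 & (~(a1 & a2)))) & a1)))))) & (~(a3 & (~(a1 & a2)))))))

~((~(a3 & (~(a4 & (~((~(a3 & (~(a1 & a2)))) & a1)))))) & (~((~(a3 & (~(a4 & (~((~(a3 & (~(a1 & a2)))) & a1)))))) & (~(a3 & (~(a1 & a2)))))))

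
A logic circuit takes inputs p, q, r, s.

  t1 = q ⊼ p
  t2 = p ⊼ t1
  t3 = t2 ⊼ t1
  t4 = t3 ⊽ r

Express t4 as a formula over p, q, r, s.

((p ⊼ (q ⊼ p)) ⊼ (q ⊼ p)) ⊽ r

t1 = q ⊼ p
t2 = p ⊼ t1 = p ⊼ (q ⊼ p)
t3 = t2 ⊼ t1 = (p ⊼ (q ⊼ p)) ⊼ (q ⊼ p)
t4 = t3 ⊽ r = ((p ⊼ (q ⊼ p)) ⊼ (q ⊼ p)) ⊽ r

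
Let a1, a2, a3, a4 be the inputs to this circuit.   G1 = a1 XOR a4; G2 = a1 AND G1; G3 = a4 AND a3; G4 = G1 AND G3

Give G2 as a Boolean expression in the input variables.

a1 AND (a1 XOR a4)

G1 = a1 XOR a4
G2 = a1 AND G1 = a1 AND (a1 XOR a4)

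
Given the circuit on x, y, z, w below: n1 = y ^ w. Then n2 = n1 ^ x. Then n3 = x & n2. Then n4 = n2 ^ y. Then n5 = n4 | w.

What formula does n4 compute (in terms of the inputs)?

n1 = y ^ w
n2 = n1 ^ x = (y ^ w) ^ x
n4 = n2 ^ y = ((y ^ w) ^ x) ^ y

((y ^ w) ^ x) ^ y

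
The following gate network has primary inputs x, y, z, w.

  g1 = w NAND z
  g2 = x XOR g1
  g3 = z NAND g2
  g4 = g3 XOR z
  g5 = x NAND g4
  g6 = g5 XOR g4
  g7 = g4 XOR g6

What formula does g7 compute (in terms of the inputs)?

g1 = w NAND z
g2 = x XOR g1 = x XOR (w NAND z)
g3 = z NAND g2 = z NAND (x XOR (w NAND z))
g4 = g3 XOR z = (z NAND (x XOR (w NAND z))) XOR z
g5 = x NAND g4 = x NAND ((z NAND (x XOR (w NAND z))) XOR z)
g6 = g5 XOR g4 = (x NAND ((z NAND (x XOR (w NAND z))) XOR z)) XOR ((z NAND (x XOR (w NAND z))) XOR z)
g7 = g4 XOR g6 = ((z NAND (x XOR (w NAND z))) XOR z) XOR ((x NAND ((z NAND (x XOR (w NAND z))) XOR z)) XOR ((z NAND (x XOR (w NAND z))) XOR z))

((z NAND (x XOR (w NAND z))) XOR z) XOR ((x NAND ((z NAND (x XOR (w NAND z))) XOR z)) XOR ((z NAND (x XOR (w NAND z))) XOR z))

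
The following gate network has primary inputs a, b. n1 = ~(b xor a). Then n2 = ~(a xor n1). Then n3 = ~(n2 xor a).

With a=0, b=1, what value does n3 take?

0

n1 = ~(1 xor 0) = 0
n2 = ~(0 xor 0) = 1
n3 = ~(1 xor 0) = 0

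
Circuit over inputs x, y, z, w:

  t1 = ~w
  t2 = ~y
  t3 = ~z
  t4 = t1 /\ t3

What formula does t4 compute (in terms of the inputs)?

t1 = ~w
t3 = ~z
t4 = t1 /\ t3 = ~w /\ ~z

~w /\ ~z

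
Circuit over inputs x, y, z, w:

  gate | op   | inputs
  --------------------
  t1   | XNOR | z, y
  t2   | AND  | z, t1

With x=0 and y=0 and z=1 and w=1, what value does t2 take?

0

t1 = 1 XNOR 0 = 0
t2 = 1 AND 0 = 0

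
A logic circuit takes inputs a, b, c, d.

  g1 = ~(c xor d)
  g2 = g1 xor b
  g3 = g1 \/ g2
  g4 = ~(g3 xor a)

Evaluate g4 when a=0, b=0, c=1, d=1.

0

g1 = ~(1 xor 1) = 1
g2 = 1 xor 0 = 1
g3 = 1 \/ 1 = 1
g4 = ~(1 xor 0) = 0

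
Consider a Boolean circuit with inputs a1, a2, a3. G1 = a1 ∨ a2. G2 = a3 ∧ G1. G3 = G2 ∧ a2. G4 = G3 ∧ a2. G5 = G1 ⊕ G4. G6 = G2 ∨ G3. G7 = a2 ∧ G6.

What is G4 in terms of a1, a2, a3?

((a3 ∧ (a1 ∨ a2)) ∧ a2) ∧ a2

G1 = a1 ∨ a2
G2 = a3 ∧ G1 = a3 ∧ (a1 ∨ a2)
G3 = G2 ∧ a2 = (a3 ∧ (a1 ∨ a2)) ∧ a2
G4 = G3 ∧ a2 = ((a3 ∧ (a1 ∨ a2)) ∧ a2) ∧ a2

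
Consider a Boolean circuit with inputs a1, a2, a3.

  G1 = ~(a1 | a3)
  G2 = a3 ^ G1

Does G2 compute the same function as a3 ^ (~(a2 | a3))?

G1 = ~(a1 | a3)
G2 = a3 ^ G1 = a3 ^ (~(a1 | a3))
At a1=0, a2=1, a3=0: circuit gives 1, formula gives 0.

No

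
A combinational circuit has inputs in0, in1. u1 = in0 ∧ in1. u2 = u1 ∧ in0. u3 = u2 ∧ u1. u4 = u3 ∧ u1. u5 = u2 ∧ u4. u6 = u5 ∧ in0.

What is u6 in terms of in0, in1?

(((in0 ∧ in1) ∧ in0) ∧ ((((in0 ∧ in1) ∧ in0) ∧ (in0 ∧ in1)) ∧ (in0 ∧ in1))) ∧ in0

u1 = in0 ∧ in1
u2 = u1 ∧ in0 = (in0 ∧ in1) ∧ in0
u3 = u2 ∧ u1 = ((in0 ∧ in1) ∧ in0) ∧ (in0 ∧ in1)
u4 = u3 ∧ u1 = (((in0 ∧ in1) ∧ in0) ∧ (in0 ∧ in1)) ∧ (in0 ∧ in1)
u5 = u2 ∧ u4 = ((in0 ∧ in1) ∧ in0) ∧ ((((in0 ∧ in1) ∧ in0) ∧ (in0 ∧ in1)) ∧ (in0 ∧ in1))
u6 = u5 ∧ in0 = (((in0 ∧ in1) ∧ in0) ∧ ((((in0 ∧ in1) ∧ in0) ∧ (in0 ∧ in1)) ∧ (in0 ∧ in1))) ∧ in0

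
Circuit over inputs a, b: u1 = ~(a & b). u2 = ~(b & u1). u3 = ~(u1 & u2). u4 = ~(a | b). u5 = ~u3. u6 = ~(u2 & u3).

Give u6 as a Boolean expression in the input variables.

u1 = ~(a & b)
u2 = ~(b & u1) = ~(b & (~(a & b)))
u3 = ~(u1 & u2) = ~((~(a & b)) & (~(b & (~(a & b)))))
u6 = ~(u2 & u3) = ~((~(b & (~(a & b)))) & (~((~(a & b)) & (~(b & (~(a & b)))))))

~((~(b & (~(a & b)))) & (~((~(a & b)) & (~(b & (~(a & b)))))))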